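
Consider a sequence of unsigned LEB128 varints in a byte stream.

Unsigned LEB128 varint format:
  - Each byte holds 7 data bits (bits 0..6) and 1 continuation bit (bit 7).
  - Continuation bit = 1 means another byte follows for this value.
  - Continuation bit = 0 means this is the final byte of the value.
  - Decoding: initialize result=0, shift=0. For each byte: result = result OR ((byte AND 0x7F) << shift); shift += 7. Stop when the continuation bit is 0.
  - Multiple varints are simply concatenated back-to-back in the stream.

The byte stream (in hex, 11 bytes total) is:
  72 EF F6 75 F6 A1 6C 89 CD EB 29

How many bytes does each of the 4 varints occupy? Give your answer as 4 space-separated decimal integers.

Answer: 1 3 3 4

Derivation:
  byte[0]=0x72 cont=0 payload=0x72=114: acc |= 114<<0 -> acc=114 shift=7 [end]
Varint 1: bytes[0:1] = 72 -> value 114 (1 byte(s))
  byte[1]=0xEF cont=1 payload=0x6F=111: acc |= 111<<0 -> acc=111 shift=7
  byte[2]=0xF6 cont=1 payload=0x76=118: acc |= 118<<7 -> acc=15215 shift=14
  byte[3]=0x75 cont=0 payload=0x75=117: acc |= 117<<14 -> acc=1932143 shift=21 [end]
Varint 2: bytes[1:4] = EF F6 75 -> value 1932143 (3 byte(s))
  byte[4]=0xF6 cont=1 payload=0x76=118: acc |= 118<<0 -> acc=118 shift=7
  byte[5]=0xA1 cont=1 payload=0x21=33: acc |= 33<<7 -> acc=4342 shift=14
  byte[6]=0x6C cont=0 payload=0x6C=108: acc |= 108<<14 -> acc=1773814 shift=21 [end]
Varint 3: bytes[4:7] = F6 A1 6C -> value 1773814 (3 byte(s))
  byte[7]=0x89 cont=1 payload=0x09=9: acc |= 9<<0 -> acc=9 shift=7
  byte[8]=0xCD cont=1 payload=0x4D=77: acc |= 77<<7 -> acc=9865 shift=14
  byte[9]=0xEB cont=1 payload=0x6B=107: acc |= 107<<14 -> acc=1762953 shift=21
  byte[10]=0x29 cont=0 payload=0x29=41: acc |= 41<<21 -> acc=87746185 shift=28 [end]
Varint 4: bytes[7:11] = 89 CD EB 29 -> value 87746185 (4 byte(s))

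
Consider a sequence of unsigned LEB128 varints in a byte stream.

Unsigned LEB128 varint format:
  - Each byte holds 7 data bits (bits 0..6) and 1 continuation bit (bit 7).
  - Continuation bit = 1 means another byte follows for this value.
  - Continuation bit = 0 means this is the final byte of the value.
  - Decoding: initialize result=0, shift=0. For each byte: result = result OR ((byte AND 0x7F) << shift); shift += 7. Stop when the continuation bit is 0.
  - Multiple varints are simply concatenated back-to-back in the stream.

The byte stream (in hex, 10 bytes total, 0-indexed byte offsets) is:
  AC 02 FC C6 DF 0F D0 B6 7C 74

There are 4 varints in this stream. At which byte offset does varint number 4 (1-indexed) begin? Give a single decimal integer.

  byte[0]=0xAC cont=1 payload=0x2C=44: acc |= 44<<0 -> acc=44 shift=7
  byte[1]=0x02 cont=0 payload=0x02=2: acc |= 2<<7 -> acc=300 shift=14 [end]
Varint 1: bytes[0:2] = AC 02 -> value 300 (2 byte(s))
  byte[2]=0xFC cont=1 payload=0x7C=124: acc |= 124<<0 -> acc=124 shift=7
  byte[3]=0xC6 cont=1 payload=0x46=70: acc |= 70<<7 -> acc=9084 shift=14
  byte[4]=0xDF cont=1 payload=0x5F=95: acc |= 95<<14 -> acc=1565564 shift=21
  byte[5]=0x0F cont=0 payload=0x0F=15: acc |= 15<<21 -> acc=33022844 shift=28 [end]
Varint 2: bytes[2:6] = FC C6 DF 0F -> value 33022844 (4 byte(s))
  byte[6]=0xD0 cont=1 payload=0x50=80: acc |= 80<<0 -> acc=80 shift=7
  byte[7]=0xB6 cont=1 payload=0x36=54: acc |= 54<<7 -> acc=6992 shift=14
  byte[8]=0x7C cont=0 payload=0x7C=124: acc |= 124<<14 -> acc=2038608 shift=21 [end]
Varint 3: bytes[6:9] = D0 B6 7C -> value 2038608 (3 byte(s))
  byte[9]=0x74 cont=0 payload=0x74=116: acc |= 116<<0 -> acc=116 shift=7 [end]
Varint 4: bytes[9:10] = 74 -> value 116 (1 byte(s))

Answer: 9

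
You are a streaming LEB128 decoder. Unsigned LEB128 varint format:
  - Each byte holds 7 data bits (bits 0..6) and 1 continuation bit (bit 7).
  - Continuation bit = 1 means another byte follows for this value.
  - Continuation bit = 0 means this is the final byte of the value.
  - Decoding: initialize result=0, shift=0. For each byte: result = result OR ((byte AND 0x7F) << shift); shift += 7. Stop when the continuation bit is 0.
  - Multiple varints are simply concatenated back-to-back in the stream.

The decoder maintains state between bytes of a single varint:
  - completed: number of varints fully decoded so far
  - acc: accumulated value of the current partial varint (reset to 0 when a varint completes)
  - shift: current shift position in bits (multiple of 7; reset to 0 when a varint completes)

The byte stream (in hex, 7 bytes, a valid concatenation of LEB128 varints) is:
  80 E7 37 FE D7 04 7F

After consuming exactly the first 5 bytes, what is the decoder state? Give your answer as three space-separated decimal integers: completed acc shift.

byte[0]=0x80 cont=1 payload=0x00: acc |= 0<<0 -> completed=0 acc=0 shift=7
byte[1]=0xE7 cont=1 payload=0x67: acc |= 103<<7 -> completed=0 acc=13184 shift=14
byte[2]=0x37 cont=0 payload=0x37: varint #1 complete (value=914304); reset -> completed=1 acc=0 shift=0
byte[3]=0xFE cont=1 payload=0x7E: acc |= 126<<0 -> completed=1 acc=126 shift=7
byte[4]=0xD7 cont=1 payload=0x57: acc |= 87<<7 -> completed=1 acc=11262 shift=14

Answer: 1 11262 14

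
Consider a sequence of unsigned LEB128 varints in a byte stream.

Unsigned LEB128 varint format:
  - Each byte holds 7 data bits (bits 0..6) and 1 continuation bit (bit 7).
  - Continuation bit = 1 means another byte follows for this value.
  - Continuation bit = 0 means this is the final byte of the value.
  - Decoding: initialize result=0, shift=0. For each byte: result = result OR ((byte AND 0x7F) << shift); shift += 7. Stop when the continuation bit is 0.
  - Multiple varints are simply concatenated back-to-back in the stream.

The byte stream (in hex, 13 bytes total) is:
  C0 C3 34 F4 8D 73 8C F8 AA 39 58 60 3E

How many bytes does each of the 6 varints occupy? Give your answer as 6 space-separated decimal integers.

  byte[0]=0xC0 cont=1 payload=0x40=64: acc |= 64<<0 -> acc=64 shift=7
  byte[1]=0xC3 cont=1 payload=0x43=67: acc |= 67<<7 -> acc=8640 shift=14
  byte[2]=0x34 cont=0 payload=0x34=52: acc |= 52<<14 -> acc=860608 shift=21 [end]
Varint 1: bytes[0:3] = C0 C3 34 -> value 860608 (3 byte(s))
  byte[3]=0xF4 cont=1 payload=0x74=116: acc |= 116<<0 -> acc=116 shift=7
  byte[4]=0x8D cont=1 payload=0x0D=13: acc |= 13<<7 -> acc=1780 shift=14
  byte[5]=0x73 cont=0 payload=0x73=115: acc |= 115<<14 -> acc=1885940 shift=21 [end]
Varint 2: bytes[3:6] = F4 8D 73 -> value 1885940 (3 byte(s))
  byte[6]=0x8C cont=1 payload=0x0C=12: acc |= 12<<0 -> acc=12 shift=7
  byte[7]=0xF8 cont=1 payload=0x78=120: acc |= 120<<7 -> acc=15372 shift=14
  byte[8]=0xAA cont=1 payload=0x2A=42: acc |= 42<<14 -> acc=703500 shift=21
  byte[9]=0x39 cont=0 payload=0x39=57: acc |= 57<<21 -> acc=120241164 shift=28 [end]
Varint 3: bytes[6:10] = 8C F8 AA 39 -> value 120241164 (4 byte(s))
  byte[10]=0x58 cont=0 payload=0x58=88: acc |= 88<<0 -> acc=88 shift=7 [end]
Varint 4: bytes[10:11] = 58 -> value 88 (1 byte(s))
  byte[11]=0x60 cont=0 payload=0x60=96: acc |= 96<<0 -> acc=96 shift=7 [end]
Varint 5: bytes[11:12] = 60 -> value 96 (1 byte(s))
  byte[12]=0x3E cont=0 payload=0x3E=62: acc |= 62<<0 -> acc=62 shift=7 [end]
Varint 6: bytes[12:13] = 3E -> value 62 (1 byte(s))

Answer: 3 3 4 1 1 1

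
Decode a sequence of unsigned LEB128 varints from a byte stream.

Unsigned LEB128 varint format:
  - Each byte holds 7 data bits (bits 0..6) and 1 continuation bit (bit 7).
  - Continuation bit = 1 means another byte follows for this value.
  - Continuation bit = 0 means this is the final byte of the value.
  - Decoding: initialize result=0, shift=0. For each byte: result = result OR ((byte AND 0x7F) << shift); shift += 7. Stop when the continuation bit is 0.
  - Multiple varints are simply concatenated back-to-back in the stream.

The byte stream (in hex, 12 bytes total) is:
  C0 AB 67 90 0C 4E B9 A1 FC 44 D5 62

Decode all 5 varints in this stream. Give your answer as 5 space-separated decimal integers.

  byte[0]=0xC0 cont=1 payload=0x40=64: acc |= 64<<0 -> acc=64 shift=7
  byte[1]=0xAB cont=1 payload=0x2B=43: acc |= 43<<7 -> acc=5568 shift=14
  byte[2]=0x67 cont=0 payload=0x67=103: acc |= 103<<14 -> acc=1693120 shift=21 [end]
Varint 1: bytes[0:3] = C0 AB 67 -> value 1693120 (3 byte(s))
  byte[3]=0x90 cont=1 payload=0x10=16: acc |= 16<<0 -> acc=16 shift=7
  byte[4]=0x0C cont=0 payload=0x0C=12: acc |= 12<<7 -> acc=1552 shift=14 [end]
Varint 2: bytes[3:5] = 90 0C -> value 1552 (2 byte(s))
  byte[5]=0x4E cont=0 payload=0x4E=78: acc |= 78<<0 -> acc=78 shift=7 [end]
Varint 3: bytes[5:6] = 4E -> value 78 (1 byte(s))
  byte[6]=0xB9 cont=1 payload=0x39=57: acc |= 57<<0 -> acc=57 shift=7
  byte[7]=0xA1 cont=1 payload=0x21=33: acc |= 33<<7 -> acc=4281 shift=14
  byte[8]=0xFC cont=1 payload=0x7C=124: acc |= 124<<14 -> acc=2035897 shift=21
  byte[9]=0x44 cont=0 payload=0x44=68: acc |= 68<<21 -> acc=144642233 shift=28 [end]
Varint 4: bytes[6:10] = B9 A1 FC 44 -> value 144642233 (4 byte(s))
  byte[10]=0xD5 cont=1 payload=0x55=85: acc |= 85<<0 -> acc=85 shift=7
  byte[11]=0x62 cont=0 payload=0x62=98: acc |= 98<<7 -> acc=12629 shift=14 [end]
Varint 5: bytes[10:12] = D5 62 -> value 12629 (2 byte(s))

Answer: 1693120 1552 78 144642233 12629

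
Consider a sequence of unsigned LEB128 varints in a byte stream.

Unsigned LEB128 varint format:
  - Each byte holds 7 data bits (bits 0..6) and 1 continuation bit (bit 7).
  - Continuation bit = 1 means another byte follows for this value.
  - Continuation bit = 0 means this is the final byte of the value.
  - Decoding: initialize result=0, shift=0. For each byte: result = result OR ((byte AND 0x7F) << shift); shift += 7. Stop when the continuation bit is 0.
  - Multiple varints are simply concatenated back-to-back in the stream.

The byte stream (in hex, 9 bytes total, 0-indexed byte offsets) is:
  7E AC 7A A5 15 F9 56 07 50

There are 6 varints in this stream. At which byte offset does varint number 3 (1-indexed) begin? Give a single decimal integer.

Answer: 3

Derivation:
  byte[0]=0x7E cont=0 payload=0x7E=126: acc |= 126<<0 -> acc=126 shift=7 [end]
Varint 1: bytes[0:1] = 7E -> value 126 (1 byte(s))
  byte[1]=0xAC cont=1 payload=0x2C=44: acc |= 44<<0 -> acc=44 shift=7
  byte[2]=0x7A cont=0 payload=0x7A=122: acc |= 122<<7 -> acc=15660 shift=14 [end]
Varint 2: bytes[1:3] = AC 7A -> value 15660 (2 byte(s))
  byte[3]=0xA5 cont=1 payload=0x25=37: acc |= 37<<0 -> acc=37 shift=7
  byte[4]=0x15 cont=0 payload=0x15=21: acc |= 21<<7 -> acc=2725 shift=14 [end]
Varint 3: bytes[3:5] = A5 15 -> value 2725 (2 byte(s))
  byte[5]=0xF9 cont=1 payload=0x79=121: acc |= 121<<0 -> acc=121 shift=7
  byte[6]=0x56 cont=0 payload=0x56=86: acc |= 86<<7 -> acc=11129 shift=14 [end]
Varint 4: bytes[5:7] = F9 56 -> value 11129 (2 byte(s))
  byte[7]=0x07 cont=0 payload=0x07=7: acc |= 7<<0 -> acc=7 shift=7 [end]
Varint 5: bytes[7:8] = 07 -> value 7 (1 byte(s))
  byte[8]=0x50 cont=0 payload=0x50=80: acc |= 80<<0 -> acc=80 shift=7 [end]
Varint 6: bytes[8:9] = 50 -> value 80 (1 byte(s))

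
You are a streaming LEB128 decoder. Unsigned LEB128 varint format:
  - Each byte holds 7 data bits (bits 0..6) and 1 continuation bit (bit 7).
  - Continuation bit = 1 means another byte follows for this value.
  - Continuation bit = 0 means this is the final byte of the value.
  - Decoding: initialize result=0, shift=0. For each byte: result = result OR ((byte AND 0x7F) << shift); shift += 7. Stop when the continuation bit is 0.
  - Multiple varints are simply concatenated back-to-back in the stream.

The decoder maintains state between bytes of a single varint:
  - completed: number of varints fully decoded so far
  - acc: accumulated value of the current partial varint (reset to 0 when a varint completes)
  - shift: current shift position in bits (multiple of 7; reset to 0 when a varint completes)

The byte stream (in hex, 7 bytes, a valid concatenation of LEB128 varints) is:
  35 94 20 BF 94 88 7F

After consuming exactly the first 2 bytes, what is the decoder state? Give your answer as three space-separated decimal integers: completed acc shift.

byte[0]=0x35 cont=0 payload=0x35: varint #1 complete (value=53); reset -> completed=1 acc=0 shift=0
byte[1]=0x94 cont=1 payload=0x14: acc |= 20<<0 -> completed=1 acc=20 shift=7

Answer: 1 20 7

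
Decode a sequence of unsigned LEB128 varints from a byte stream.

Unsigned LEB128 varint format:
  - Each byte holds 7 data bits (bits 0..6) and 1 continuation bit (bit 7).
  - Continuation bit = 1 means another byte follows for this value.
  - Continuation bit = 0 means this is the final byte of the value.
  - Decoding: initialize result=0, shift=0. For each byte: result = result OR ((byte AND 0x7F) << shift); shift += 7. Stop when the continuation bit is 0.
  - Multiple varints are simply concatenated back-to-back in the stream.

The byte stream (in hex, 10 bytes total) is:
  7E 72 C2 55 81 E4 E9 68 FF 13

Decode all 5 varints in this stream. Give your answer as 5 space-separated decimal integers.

  byte[0]=0x7E cont=0 payload=0x7E=126: acc |= 126<<0 -> acc=126 shift=7 [end]
Varint 1: bytes[0:1] = 7E -> value 126 (1 byte(s))
  byte[1]=0x72 cont=0 payload=0x72=114: acc |= 114<<0 -> acc=114 shift=7 [end]
Varint 2: bytes[1:2] = 72 -> value 114 (1 byte(s))
  byte[2]=0xC2 cont=1 payload=0x42=66: acc |= 66<<0 -> acc=66 shift=7
  byte[3]=0x55 cont=0 payload=0x55=85: acc |= 85<<7 -> acc=10946 shift=14 [end]
Varint 3: bytes[2:4] = C2 55 -> value 10946 (2 byte(s))
  byte[4]=0x81 cont=1 payload=0x01=1: acc |= 1<<0 -> acc=1 shift=7
  byte[5]=0xE4 cont=1 payload=0x64=100: acc |= 100<<7 -> acc=12801 shift=14
  byte[6]=0xE9 cont=1 payload=0x69=105: acc |= 105<<14 -> acc=1733121 shift=21
  byte[7]=0x68 cont=0 payload=0x68=104: acc |= 104<<21 -> acc=219836929 shift=28 [end]
Varint 4: bytes[4:8] = 81 E4 E9 68 -> value 219836929 (4 byte(s))
  byte[8]=0xFF cont=1 payload=0x7F=127: acc |= 127<<0 -> acc=127 shift=7
  byte[9]=0x13 cont=0 payload=0x13=19: acc |= 19<<7 -> acc=2559 shift=14 [end]
Varint 5: bytes[8:10] = FF 13 -> value 2559 (2 byte(s))

Answer: 126 114 10946 219836929 2559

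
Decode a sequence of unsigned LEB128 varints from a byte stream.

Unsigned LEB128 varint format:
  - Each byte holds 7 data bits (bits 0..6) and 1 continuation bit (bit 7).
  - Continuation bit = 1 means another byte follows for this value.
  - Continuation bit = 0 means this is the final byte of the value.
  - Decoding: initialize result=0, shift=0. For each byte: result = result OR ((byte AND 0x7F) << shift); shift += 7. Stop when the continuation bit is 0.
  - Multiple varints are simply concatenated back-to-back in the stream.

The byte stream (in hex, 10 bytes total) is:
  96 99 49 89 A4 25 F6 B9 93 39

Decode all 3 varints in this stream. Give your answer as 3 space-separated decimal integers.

  byte[0]=0x96 cont=1 payload=0x16=22: acc |= 22<<0 -> acc=22 shift=7
  byte[1]=0x99 cont=1 payload=0x19=25: acc |= 25<<7 -> acc=3222 shift=14
  byte[2]=0x49 cont=0 payload=0x49=73: acc |= 73<<14 -> acc=1199254 shift=21 [end]
Varint 1: bytes[0:3] = 96 99 49 -> value 1199254 (3 byte(s))
  byte[3]=0x89 cont=1 payload=0x09=9: acc |= 9<<0 -> acc=9 shift=7
  byte[4]=0xA4 cont=1 payload=0x24=36: acc |= 36<<7 -> acc=4617 shift=14
  byte[5]=0x25 cont=0 payload=0x25=37: acc |= 37<<14 -> acc=610825 shift=21 [end]
Varint 2: bytes[3:6] = 89 A4 25 -> value 610825 (3 byte(s))
  byte[6]=0xF6 cont=1 payload=0x76=118: acc |= 118<<0 -> acc=118 shift=7
  byte[7]=0xB9 cont=1 payload=0x39=57: acc |= 57<<7 -> acc=7414 shift=14
  byte[8]=0x93 cont=1 payload=0x13=19: acc |= 19<<14 -> acc=318710 shift=21
  byte[9]=0x39 cont=0 payload=0x39=57: acc |= 57<<21 -> acc=119856374 shift=28 [end]
Varint 3: bytes[6:10] = F6 B9 93 39 -> value 119856374 (4 byte(s))

Answer: 1199254 610825 119856374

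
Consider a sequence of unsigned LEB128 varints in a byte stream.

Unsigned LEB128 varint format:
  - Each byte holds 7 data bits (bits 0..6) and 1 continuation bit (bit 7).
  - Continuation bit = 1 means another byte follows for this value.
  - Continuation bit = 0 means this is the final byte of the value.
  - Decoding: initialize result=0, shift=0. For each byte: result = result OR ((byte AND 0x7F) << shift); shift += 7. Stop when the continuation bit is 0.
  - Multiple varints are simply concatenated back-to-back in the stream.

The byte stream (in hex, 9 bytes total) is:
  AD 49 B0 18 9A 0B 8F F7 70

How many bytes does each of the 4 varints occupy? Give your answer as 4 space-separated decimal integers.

Answer: 2 2 2 3

Derivation:
  byte[0]=0xAD cont=1 payload=0x2D=45: acc |= 45<<0 -> acc=45 shift=7
  byte[1]=0x49 cont=0 payload=0x49=73: acc |= 73<<7 -> acc=9389 shift=14 [end]
Varint 1: bytes[0:2] = AD 49 -> value 9389 (2 byte(s))
  byte[2]=0xB0 cont=1 payload=0x30=48: acc |= 48<<0 -> acc=48 shift=7
  byte[3]=0x18 cont=0 payload=0x18=24: acc |= 24<<7 -> acc=3120 shift=14 [end]
Varint 2: bytes[2:4] = B0 18 -> value 3120 (2 byte(s))
  byte[4]=0x9A cont=1 payload=0x1A=26: acc |= 26<<0 -> acc=26 shift=7
  byte[5]=0x0B cont=0 payload=0x0B=11: acc |= 11<<7 -> acc=1434 shift=14 [end]
Varint 3: bytes[4:6] = 9A 0B -> value 1434 (2 byte(s))
  byte[6]=0x8F cont=1 payload=0x0F=15: acc |= 15<<0 -> acc=15 shift=7
  byte[7]=0xF7 cont=1 payload=0x77=119: acc |= 119<<7 -> acc=15247 shift=14
  byte[8]=0x70 cont=0 payload=0x70=112: acc |= 112<<14 -> acc=1850255 shift=21 [end]
Varint 4: bytes[6:9] = 8F F7 70 -> value 1850255 (3 byte(s))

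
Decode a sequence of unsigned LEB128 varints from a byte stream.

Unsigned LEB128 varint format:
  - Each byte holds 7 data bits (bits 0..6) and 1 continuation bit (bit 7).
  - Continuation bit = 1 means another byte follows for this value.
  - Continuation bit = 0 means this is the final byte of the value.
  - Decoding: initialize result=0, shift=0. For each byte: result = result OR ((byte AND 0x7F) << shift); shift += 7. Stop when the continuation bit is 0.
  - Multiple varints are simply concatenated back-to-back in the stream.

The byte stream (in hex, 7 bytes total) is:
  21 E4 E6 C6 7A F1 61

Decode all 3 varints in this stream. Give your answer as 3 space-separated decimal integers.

  byte[0]=0x21 cont=0 payload=0x21=33: acc |= 33<<0 -> acc=33 shift=7 [end]
Varint 1: bytes[0:1] = 21 -> value 33 (1 byte(s))
  byte[1]=0xE4 cont=1 payload=0x64=100: acc |= 100<<0 -> acc=100 shift=7
  byte[2]=0xE6 cont=1 payload=0x66=102: acc |= 102<<7 -> acc=13156 shift=14
  byte[3]=0xC6 cont=1 payload=0x46=70: acc |= 70<<14 -> acc=1160036 shift=21
  byte[4]=0x7A cont=0 payload=0x7A=122: acc |= 122<<21 -> acc=257012580 shift=28 [end]
Varint 2: bytes[1:5] = E4 E6 C6 7A -> value 257012580 (4 byte(s))
  byte[5]=0xF1 cont=1 payload=0x71=113: acc |= 113<<0 -> acc=113 shift=7
  byte[6]=0x61 cont=0 payload=0x61=97: acc |= 97<<7 -> acc=12529 shift=14 [end]
Varint 3: bytes[5:7] = F1 61 -> value 12529 (2 byte(s))

Answer: 33 257012580 12529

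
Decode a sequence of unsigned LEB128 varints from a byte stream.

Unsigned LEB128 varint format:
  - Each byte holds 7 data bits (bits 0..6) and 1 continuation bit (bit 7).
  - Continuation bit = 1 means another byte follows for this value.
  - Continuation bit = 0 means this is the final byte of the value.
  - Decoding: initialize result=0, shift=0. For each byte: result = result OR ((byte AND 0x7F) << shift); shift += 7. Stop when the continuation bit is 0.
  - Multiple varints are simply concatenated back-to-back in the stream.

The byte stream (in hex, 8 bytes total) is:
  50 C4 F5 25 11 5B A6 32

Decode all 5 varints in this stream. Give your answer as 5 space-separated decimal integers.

  byte[0]=0x50 cont=0 payload=0x50=80: acc |= 80<<0 -> acc=80 shift=7 [end]
Varint 1: bytes[0:1] = 50 -> value 80 (1 byte(s))
  byte[1]=0xC4 cont=1 payload=0x44=68: acc |= 68<<0 -> acc=68 shift=7
  byte[2]=0xF5 cont=1 payload=0x75=117: acc |= 117<<7 -> acc=15044 shift=14
  byte[3]=0x25 cont=0 payload=0x25=37: acc |= 37<<14 -> acc=621252 shift=21 [end]
Varint 2: bytes[1:4] = C4 F5 25 -> value 621252 (3 byte(s))
  byte[4]=0x11 cont=0 payload=0x11=17: acc |= 17<<0 -> acc=17 shift=7 [end]
Varint 3: bytes[4:5] = 11 -> value 17 (1 byte(s))
  byte[5]=0x5B cont=0 payload=0x5B=91: acc |= 91<<0 -> acc=91 shift=7 [end]
Varint 4: bytes[5:6] = 5B -> value 91 (1 byte(s))
  byte[6]=0xA6 cont=1 payload=0x26=38: acc |= 38<<0 -> acc=38 shift=7
  byte[7]=0x32 cont=0 payload=0x32=50: acc |= 50<<7 -> acc=6438 shift=14 [end]
Varint 5: bytes[6:8] = A6 32 -> value 6438 (2 byte(s))

Answer: 80 621252 17 91 6438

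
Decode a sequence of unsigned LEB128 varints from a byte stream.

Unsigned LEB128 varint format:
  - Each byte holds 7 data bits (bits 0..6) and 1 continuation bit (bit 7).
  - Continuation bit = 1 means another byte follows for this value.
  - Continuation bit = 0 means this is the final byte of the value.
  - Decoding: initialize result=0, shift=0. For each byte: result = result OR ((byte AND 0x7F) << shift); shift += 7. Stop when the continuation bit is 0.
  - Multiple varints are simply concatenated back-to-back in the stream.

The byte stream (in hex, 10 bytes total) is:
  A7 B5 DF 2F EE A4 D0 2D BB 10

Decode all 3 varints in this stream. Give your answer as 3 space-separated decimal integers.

  byte[0]=0xA7 cont=1 payload=0x27=39: acc |= 39<<0 -> acc=39 shift=7
  byte[1]=0xB5 cont=1 payload=0x35=53: acc |= 53<<7 -> acc=6823 shift=14
  byte[2]=0xDF cont=1 payload=0x5F=95: acc |= 95<<14 -> acc=1563303 shift=21
  byte[3]=0x2F cont=0 payload=0x2F=47: acc |= 47<<21 -> acc=100129447 shift=28 [end]
Varint 1: bytes[0:4] = A7 B5 DF 2F -> value 100129447 (4 byte(s))
  byte[4]=0xEE cont=1 payload=0x6E=110: acc |= 110<<0 -> acc=110 shift=7
  byte[5]=0xA4 cont=1 payload=0x24=36: acc |= 36<<7 -> acc=4718 shift=14
  byte[6]=0xD0 cont=1 payload=0x50=80: acc |= 80<<14 -> acc=1315438 shift=21
  byte[7]=0x2D cont=0 payload=0x2D=45: acc |= 45<<21 -> acc=95687278 shift=28 [end]
Varint 2: bytes[4:8] = EE A4 D0 2D -> value 95687278 (4 byte(s))
  byte[8]=0xBB cont=1 payload=0x3B=59: acc |= 59<<0 -> acc=59 shift=7
  byte[9]=0x10 cont=0 payload=0x10=16: acc |= 16<<7 -> acc=2107 shift=14 [end]
Varint 3: bytes[8:10] = BB 10 -> value 2107 (2 byte(s))

Answer: 100129447 95687278 2107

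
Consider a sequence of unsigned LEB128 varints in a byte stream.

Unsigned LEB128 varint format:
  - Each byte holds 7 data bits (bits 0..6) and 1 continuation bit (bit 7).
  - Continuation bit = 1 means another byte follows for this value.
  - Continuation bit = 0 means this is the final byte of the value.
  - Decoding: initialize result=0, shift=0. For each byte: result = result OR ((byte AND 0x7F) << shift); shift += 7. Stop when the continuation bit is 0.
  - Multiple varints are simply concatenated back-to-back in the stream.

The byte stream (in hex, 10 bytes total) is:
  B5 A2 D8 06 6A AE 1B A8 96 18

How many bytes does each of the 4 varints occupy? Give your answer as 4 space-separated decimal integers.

  byte[0]=0xB5 cont=1 payload=0x35=53: acc |= 53<<0 -> acc=53 shift=7
  byte[1]=0xA2 cont=1 payload=0x22=34: acc |= 34<<7 -> acc=4405 shift=14
  byte[2]=0xD8 cont=1 payload=0x58=88: acc |= 88<<14 -> acc=1446197 shift=21
  byte[3]=0x06 cont=0 payload=0x06=6: acc |= 6<<21 -> acc=14029109 shift=28 [end]
Varint 1: bytes[0:4] = B5 A2 D8 06 -> value 14029109 (4 byte(s))
  byte[4]=0x6A cont=0 payload=0x6A=106: acc |= 106<<0 -> acc=106 shift=7 [end]
Varint 2: bytes[4:5] = 6A -> value 106 (1 byte(s))
  byte[5]=0xAE cont=1 payload=0x2E=46: acc |= 46<<0 -> acc=46 shift=7
  byte[6]=0x1B cont=0 payload=0x1B=27: acc |= 27<<7 -> acc=3502 shift=14 [end]
Varint 3: bytes[5:7] = AE 1B -> value 3502 (2 byte(s))
  byte[7]=0xA8 cont=1 payload=0x28=40: acc |= 40<<0 -> acc=40 shift=7
  byte[8]=0x96 cont=1 payload=0x16=22: acc |= 22<<7 -> acc=2856 shift=14
  byte[9]=0x18 cont=0 payload=0x18=24: acc |= 24<<14 -> acc=396072 shift=21 [end]
Varint 4: bytes[7:10] = A8 96 18 -> value 396072 (3 byte(s))

Answer: 4 1 2 3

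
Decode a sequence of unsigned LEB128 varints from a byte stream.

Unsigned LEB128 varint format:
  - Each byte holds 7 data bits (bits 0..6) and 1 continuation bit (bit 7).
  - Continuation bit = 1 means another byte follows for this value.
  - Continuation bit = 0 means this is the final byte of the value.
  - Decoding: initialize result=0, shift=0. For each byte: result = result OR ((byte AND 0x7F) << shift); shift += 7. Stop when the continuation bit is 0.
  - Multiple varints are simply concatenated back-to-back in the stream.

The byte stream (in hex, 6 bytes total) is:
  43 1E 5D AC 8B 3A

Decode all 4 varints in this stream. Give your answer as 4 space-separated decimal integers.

  byte[0]=0x43 cont=0 payload=0x43=67: acc |= 67<<0 -> acc=67 shift=7 [end]
Varint 1: bytes[0:1] = 43 -> value 67 (1 byte(s))
  byte[1]=0x1E cont=0 payload=0x1E=30: acc |= 30<<0 -> acc=30 shift=7 [end]
Varint 2: bytes[1:2] = 1E -> value 30 (1 byte(s))
  byte[2]=0x5D cont=0 payload=0x5D=93: acc |= 93<<0 -> acc=93 shift=7 [end]
Varint 3: bytes[2:3] = 5D -> value 93 (1 byte(s))
  byte[3]=0xAC cont=1 payload=0x2C=44: acc |= 44<<0 -> acc=44 shift=7
  byte[4]=0x8B cont=1 payload=0x0B=11: acc |= 11<<7 -> acc=1452 shift=14
  byte[5]=0x3A cont=0 payload=0x3A=58: acc |= 58<<14 -> acc=951724 shift=21 [end]
Varint 4: bytes[3:6] = AC 8B 3A -> value 951724 (3 byte(s))

Answer: 67 30 93 951724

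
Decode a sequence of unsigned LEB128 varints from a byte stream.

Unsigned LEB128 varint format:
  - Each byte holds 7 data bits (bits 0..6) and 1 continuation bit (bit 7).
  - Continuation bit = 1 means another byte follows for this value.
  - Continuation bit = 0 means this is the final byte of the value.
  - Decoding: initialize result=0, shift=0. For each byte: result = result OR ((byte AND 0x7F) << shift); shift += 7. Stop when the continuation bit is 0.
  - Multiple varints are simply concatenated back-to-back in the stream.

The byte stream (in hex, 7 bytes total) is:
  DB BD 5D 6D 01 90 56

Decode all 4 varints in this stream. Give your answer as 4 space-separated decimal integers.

Answer: 1531611 109 1 11024

Derivation:
  byte[0]=0xDB cont=1 payload=0x5B=91: acc |= 91<<0 -> acc=91 shift=7
  byte[1]=0xBD cont=1 payload=0x3D=61: acc |= 61<<7 -> acc=7899 shift=14
  byte[2]=0x5D cont=0 payload=0x5D=93: acc |= 93<<14 -> acc=1531611 shift=21 [end]
Varint 1: bytes[0:3] = DB BD 5D -> value 1531611 (3 byte(s))
  byte[3]=0x6D cont=0 payload=0x6D=109: acc |= 109<<0 -> acc=109 shift=7 [end]
Varint 2: bytes[3:4] = 6D -> value 109 (1 byte(s))
  byte[4]=0x01 cont=0 payload=0x01=1: acc |= 1<<0 -> acc=1 shift=7 [end]
Varint 3: bytes[4:5] = 01 -> value 1 (1 byte(s))
  byte[5]=0x90 cont=1 payload=0x10=16: acc |= 16<<0 -> acc=16 shift=7
  byte[6]=0x56 cont=0 payload=0x56=86: acc |= 86<<7 -> acc=11024 shift=14 [end]
Varint 4: bytes[5:7] = 90 56 -> value 11024 (2 byte(s))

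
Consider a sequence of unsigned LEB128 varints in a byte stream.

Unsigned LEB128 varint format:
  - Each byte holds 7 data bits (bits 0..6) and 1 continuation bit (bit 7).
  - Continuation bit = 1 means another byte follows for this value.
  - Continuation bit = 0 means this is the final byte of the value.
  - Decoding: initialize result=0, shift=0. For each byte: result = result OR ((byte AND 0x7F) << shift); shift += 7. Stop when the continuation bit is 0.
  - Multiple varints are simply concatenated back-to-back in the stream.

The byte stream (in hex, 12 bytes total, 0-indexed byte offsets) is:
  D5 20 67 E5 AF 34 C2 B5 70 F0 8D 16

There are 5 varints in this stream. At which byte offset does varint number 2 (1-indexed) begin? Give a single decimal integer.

Answer: 2

Derivation:
  byte[0]=0xD5 cont=1 payload=0x55=85: acc |= 85<<0 -> acc=85 shift=7
  byte[1]=0x20 cont=0 payload=0x20=32: acc |= 32<<7 -> acc=4181 shift=14 [end]
Varint 1: bytes[0:2] = D5 20 -> value 4181 (2 byte(s))
  byte[2]=0x67 cont=0 payload=0x67=103: acc |= 103<<0 -> acc=103 shift=7 [end]
Varint 2: bytes[2:3] = 67 -> value 103 (1 byte(s))
  byte[3]=0xE5 cont=1 payload=0x65=101: acc |= 101<<0 -> acc=101 shift=7
  byte[4]=0xAF cont=1 payload=0x2F=47: acc |= 47<<7 -> acc=6117 shift=14
  byte[5]=0x34 cont=0 payload=0x34=52: acc |= 52<<14 -> acc=858085 shift=21 [end]
Varint 3: bytes[3:6] = E5 AF 34 -> value 858085 (3 byte(s))
  byte[6]=0xC2 cont=1 payload=0x42=66: acc |= 66<<0 -> acc=66 shift=7
  byte[7]=0xB5 cont=1 payload=0x35=53: acc |= 53<<7 -> acc=6850 shift=14
  byte[8]=0x70 cont=0 payload=0x70=112: acc |= 112<<14 -> acc=1841858 shift=21 [end]
Varint 4: bytes[6:9] = C2 B5 70 -> value 1841858 (3 byte(s))
  byte[9]=0xF0 cont=1 payload=0x70=112: acc |= 112<<0 -> acc=112 shift=7
  byte[10]=0x8D cont=1 payload=0x0D=13: acc |= 13<<7 -> acc=1776 shift=14
  byte[11]=0x16 cont=0 payload=0x16=22: acc |= 22<<14 -> acc=362224 shift=21 [end]
Varint 5: bytes[9:12] = F0 8D 16 -> value 362224 (3 byte(s))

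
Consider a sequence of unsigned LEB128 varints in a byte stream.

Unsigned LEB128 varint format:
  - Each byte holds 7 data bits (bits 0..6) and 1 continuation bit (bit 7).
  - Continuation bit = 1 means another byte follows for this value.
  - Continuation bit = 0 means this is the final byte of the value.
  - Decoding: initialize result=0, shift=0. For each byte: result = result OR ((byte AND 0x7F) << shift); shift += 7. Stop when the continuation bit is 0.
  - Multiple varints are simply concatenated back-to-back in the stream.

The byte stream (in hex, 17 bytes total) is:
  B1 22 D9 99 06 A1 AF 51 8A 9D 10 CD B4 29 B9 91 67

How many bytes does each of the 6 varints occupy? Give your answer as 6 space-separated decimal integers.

  byte[0]=0xB1 cont=1 payload=0x31=49: acc |= 49<<0 -> acc=49 shift=7
  byte[1]=0x22 cont=0 payload=0x22=34: acc |= 34<<7 -> acc=4401 shift=14 [end]
Varint 1: bytes[0:2] = B1 22 -> value 4401 (2 byte(s))
  byte[2]=0xD9 cont=1 payload=0x59=89: acc |= 89<<0 -> acc=89 shift=7
  byte[3]=0x99 cont=1 payload=0x19=25: acc |= 25<<7 -> acc=3289 shift=14
  byte[4]=0x06 cont=0 payload=0x06=6: acc |= 6<<14 -> acc=101593 shift=21 [end]
Varint 2: bytes[2:5] = D9 99 06 -> value 101593 (3 byte(s))
  byte[5]=0xA1 cont=1 payload=0x21=33: acc |= 33<<0 -> acc=33 shift=7
  byte[6]=0xAF cont=1 payload=0x2F=47: acc |= 47<<7 -> acc=6049 shift=14
  byte[7]=0x51 cont=0 payload=0x51=81: acc |= 81<<14 -> acc=1333153 shift=21 [end]
Varint 3: bytes[5:8] = A1 AF 51 -> value 1333153 (3 byte(s))
  byte[8]=0x8A cont=1 payload=0x0A=10: acc |= 10<<0 -> acc=10 shift=7
  byte[9]=0x9D cont=1 payload=0x1D=29: acc |= 29<<7 -> acc=3722 shift=14
  byte[10]=0x10 cont=0 payload=0x10=16: acc |= 16<<14 -> acc=265866 shift=21 [end]
Varint 4: bytes[8:11] = 8A 9D 10 -> value 265866 (3 byte(s))
  byte[11]=0xCD cont=1 payload=0x4D=77: acc |= 77<<0 -> acc=77 shift=7
  byte[12]=0xB4 cont=1 payload=0x34=52: acc |= 52<<7 -> acc=6733 shift=14
  byte[13]=0x29 cont=0 payload=0x29=41: acc |= 41<<14 -> acc=678477 shift=21 [end]
Varint 5: bytes[11:14] = CD B4 29 -> value 678477 (3 byte(s))
  byte[14]=0xB9 cont=1 payload=0x39=57: acc |= 57<<0 -> acc=57 shift=7
  byte[15]=0x91 cont=1 payload=0x11=17: acc |= 17<<7 -> acc=2233 shift=14
  byte[16]=0x67 cont=0 payload=0x67=103: acc |= 103<<14 -> acc=1689785 shift=21 [end]
Varint 6: bytes[14:17] = B9 91 67 -> value 1689785 (3 byte(s))

Answer: 2 3 3 3 3 3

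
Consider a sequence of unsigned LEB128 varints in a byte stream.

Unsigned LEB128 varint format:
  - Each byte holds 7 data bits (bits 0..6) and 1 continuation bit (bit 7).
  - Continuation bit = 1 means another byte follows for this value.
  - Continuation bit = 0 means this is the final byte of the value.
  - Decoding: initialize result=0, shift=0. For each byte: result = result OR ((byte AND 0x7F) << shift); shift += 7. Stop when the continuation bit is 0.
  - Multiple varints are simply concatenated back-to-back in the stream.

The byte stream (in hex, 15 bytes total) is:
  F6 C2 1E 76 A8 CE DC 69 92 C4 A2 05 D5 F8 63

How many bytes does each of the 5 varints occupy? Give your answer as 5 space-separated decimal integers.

Answer: 3 1 4 4 3

Derivation:
  byte[0]=0xF6 cont=1 payload=0x76=118: acc |= 118<<0 -> acc=118 shift=7
  byte[1]=0xC2 cont=1 payload=0x42=66: acc |= 66<<7 -> acc=8566 shift=14
  byte[2]=0x1E cont=0 payload=0x1E=30: acc |= 30<<14 -> acc=500086 shift=21 [end]
Varint 1: bytes[0:3] = F6 C2 1E -> value 500086 (3 byte(s))
  byte[3]=0x76 cont=0 payload=0x76=118: acc |= 118<<0 -> acc=118 shift=7 [end]
Varint 2: bytes[3:4] = 76 -> value 118 (1 byte(s))
  byte[4]=0xA8 cont=1 payload=0x28=40: acc |= 40<<0 -> acc=40 shift=7
  byte[5]=0xCE cont=1 payload=0x4E=78: acc |= 78<<7 -> acc=10024 shift=14
  byte[6]=0xDC cont=1 payload=0x5C=92: acc |= 92<<14 -> acc=1517352 shift=21
  byte[7]=0x69 cont=0 payload=0x69=105: acc |= 105<<21 -> acc=221718312 shift=28 [end]
Varint 3: bytes[4:8] = A8 CE DC 69 -> value 221718312 (4 byte(s))
  byte[8]=0x92 cont=1 payload=0x12=18: acc |= 18<<0 -> acc=18 shift=7
  byte[9]=0xC4 cont=1 payload=0x44=68: acc |= 68<<7 -> acc=8722 shift=14
  byte[10]=0xA2 cont=1 payload=0x22=34: acc |= 34<<14 -> acc=565778 shift=21
  byte[11]=0x05 cont=0 payload=0x05=5: acc |= 5<<21 -> acc=11051538 shift=28 [end]
Varint 4: bytes[8:12] = 92 C4 A2 05 -> value 11051538 (4 byte(s))
  byte[12]=0xD5 cont=1 payload=0x55=85: acc |= 85<<0 -> acc=85 shift=7
  byte[13]=0xF8 cont=1 payload=0x78=120: acc |= 120<<7 -> acc=15445 shift=14
  byte[14]=0x63 cont=0 payload=0x63=99: acc |= 99<<14 -> acc=1637461 shift=21 [end]
Varint 5: bytes[12:15] = D5 F8 63 -> value 1637461 (3 byte(s))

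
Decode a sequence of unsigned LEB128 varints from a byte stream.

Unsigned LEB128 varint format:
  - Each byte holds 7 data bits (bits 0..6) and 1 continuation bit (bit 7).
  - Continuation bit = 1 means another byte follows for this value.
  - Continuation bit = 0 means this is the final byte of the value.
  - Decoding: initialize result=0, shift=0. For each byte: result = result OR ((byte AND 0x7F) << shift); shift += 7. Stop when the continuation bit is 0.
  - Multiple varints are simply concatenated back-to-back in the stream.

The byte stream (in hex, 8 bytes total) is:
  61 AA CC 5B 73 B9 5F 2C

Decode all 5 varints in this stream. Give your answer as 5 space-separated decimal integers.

  byte[0]=0x61 cont=0 payload=0x61=97: acc |= 97<<0 -> acc=97 shift=7 [end]
Varint 1: bytes[0:1] = 61 -> value 97 (1 byte(s))
  byte[1]=0xAA cont=1 payload=0x2A=42: acc |= 42<<0 -> acc=42 shift=7
  byte[2]=0xCC cont=1 payload=0x4C=76: acc |= 76<<7 -> acc=9770 shift=14
  byte[3]=0x5B cont=0 payload=0x5B=91: acc |= 91<<14 -> acc=1500714 shift=21 [end]
Varint 2: bytes[1:4] = AA CC 5B -> value 1500714 (3 byte(s))
  byte[4]=0x73 cont=0 payload=0x73=115: acc |= 115<<0 -> acc=115 shift=7 [end]
Varint 3: bytes[4:5] = 73 -> value 115 (1 byte(s))
  byte[5]=0xB9 cont=1 payload=0x39=57: acc |= 57<<0 -> acc=57 shift=7
  byte[6]=0x5F cont=0 payload=0x5F=95: acc |= 95<<7 -> acc=12217 shift=14 [end]
Varint 4: bytes[5:7] = B9 5F -> value 12217 (2 byte(s))
  byte[7]=0x2C cont=0 payload=0x2C=44: acc |= 44<<0 -> acc=44 shift=7 [end]
Varint 5: bytes[7:8] = 2C -> value 44 (1 byte(s))

Answer: 97 1500714 115 12217 44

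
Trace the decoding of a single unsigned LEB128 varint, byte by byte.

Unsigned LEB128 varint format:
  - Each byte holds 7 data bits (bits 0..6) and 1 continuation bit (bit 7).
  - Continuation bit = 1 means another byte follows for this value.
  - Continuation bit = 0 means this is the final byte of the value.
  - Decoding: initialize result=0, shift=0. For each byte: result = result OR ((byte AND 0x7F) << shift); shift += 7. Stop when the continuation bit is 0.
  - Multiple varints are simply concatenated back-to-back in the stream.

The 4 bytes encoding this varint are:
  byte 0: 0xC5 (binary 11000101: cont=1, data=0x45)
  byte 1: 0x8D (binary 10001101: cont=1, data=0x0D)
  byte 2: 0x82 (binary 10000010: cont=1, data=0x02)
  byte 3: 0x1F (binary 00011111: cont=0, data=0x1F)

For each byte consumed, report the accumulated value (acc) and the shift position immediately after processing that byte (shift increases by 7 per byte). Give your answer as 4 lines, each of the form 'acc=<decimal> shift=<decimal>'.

byte 0=0xC5: payload=0x45=69, contrib = 69<<0 = 69; acc -> 69, shift -> 7
byte 1=0x8D: payload=0x0D=13, contrib = 13<<7 = 1664; acc -> 1733, shift -> 14
byte 2=0x82: payload=0x02=2, contrib = 2<<14 = 32768; acc -> 34501, shift -> 21
byte 3=0x1F: payload=0x1F=31, contrib = 31<<21 = 65011712; acc -> 65046213, shift -> 28

Answer: acc=69 shift=7
acc=1733 shift=14
acc=34501 shift=21
acc=65046213 shift=28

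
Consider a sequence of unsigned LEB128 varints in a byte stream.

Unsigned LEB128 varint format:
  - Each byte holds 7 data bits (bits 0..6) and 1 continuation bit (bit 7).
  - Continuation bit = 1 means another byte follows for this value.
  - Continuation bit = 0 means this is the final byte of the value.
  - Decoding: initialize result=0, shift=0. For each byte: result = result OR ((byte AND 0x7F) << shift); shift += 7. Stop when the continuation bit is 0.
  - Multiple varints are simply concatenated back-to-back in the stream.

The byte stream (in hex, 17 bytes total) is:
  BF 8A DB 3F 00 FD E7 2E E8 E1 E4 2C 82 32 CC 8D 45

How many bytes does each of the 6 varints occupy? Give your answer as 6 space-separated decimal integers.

Answer: 4 1 3 4 2 3

Derivation:
  byte[0]=0xBF cont=1 payload=0x3F=63: acc |= 63<<0 -> acc=63 shift=7
  byte[1]=0x8A cont=1 payload=0x0A=10: acc |= 10<<7 -> acc=1343 shift=14
  byte[2]=0xDB cont=1 payload=0x5B=91: acc |= 91<<14 -> acc=1492287 shift=21
  byte[3]=0x3F cont=0 payload=0x3F=63: acc |= 63<<21 -> acc=133612863 shift=28 [end]
Varint 1: bytes[0:4] = BF 8A DB 3F -> value 133612863 (4 byte(s))
  byte[4]=0x00 cont=0 payload=0x00=0: acc |= 0<<0 -> acc=0 shift=7 [end]
Varint 2: bytes[4:5] = 00 -> value 0 (1 byte(s))
  byte[5]=0xFD cont=1 payload=0x7D=125: acc |= 125<<0 -> acc=125 shift=7
  byte[6]=0xE7 cont=1 payload=0x67=103: acc |= 103<<7 -> acc=13309 shift=14
  byte[7]=0x2E cont=0 payload=0x2E=46: acc |= 46<<14 -> acc=766973 shift=21 [end]
Varint 3: bytes[5:8] = FD E7 2E -> value 766973 (3 byte(s))
  byte[8]=0xE8 cont=1 payload=0x68=104: acc |= 104<<0 -> acc=104 shift=7
  byte[9]=0xE1 cont=1 payload=0x61=97: acc |= 97<<7 -> acc=12520 shift=14
  byte[10]=0xE4 cont=1 payload=0x64=100: acc |= 100<<14 -> acc=1650920 shift=21
  byte[11]=0x2C cont=0 payload=0x2C=44: acc |= 44<<21 -> acc=93925608 shift=28 [end]
Varint 4: bytes[8:12] = E8 E1 E4 2C -> value 93925608 (4 byte(s))
  byte[12]=0x82 cont=1 payload=0x02=2: acc |= 2<<0 -> acc=2 shift=7
  byte[13]=0x32 cont=0 payload=0x32=50: acc |= 50<<7 -> acc=6402 shift=14 [end]
Varint 5: bytes[12:14] = 82 32 -> value 6402 (2 byte(s))
  byte[14]=0xCC cont=1 payload=0x4C=76: acc |= 76<<0 -> acc=76 shift=7
  byte[15]=0x8D cont=1 payload=0x0D=13: acc |= 13<<7 -> acc=1740 shift=14
  byte[16]=0x45 cont=0 payload=0x45=69: acc |= 69<<14 -> acc=1132236 shift=21 [end]
Varint 6: bytes[14:17] = CC 8D 45 -> value 1132236 (3 byte(s))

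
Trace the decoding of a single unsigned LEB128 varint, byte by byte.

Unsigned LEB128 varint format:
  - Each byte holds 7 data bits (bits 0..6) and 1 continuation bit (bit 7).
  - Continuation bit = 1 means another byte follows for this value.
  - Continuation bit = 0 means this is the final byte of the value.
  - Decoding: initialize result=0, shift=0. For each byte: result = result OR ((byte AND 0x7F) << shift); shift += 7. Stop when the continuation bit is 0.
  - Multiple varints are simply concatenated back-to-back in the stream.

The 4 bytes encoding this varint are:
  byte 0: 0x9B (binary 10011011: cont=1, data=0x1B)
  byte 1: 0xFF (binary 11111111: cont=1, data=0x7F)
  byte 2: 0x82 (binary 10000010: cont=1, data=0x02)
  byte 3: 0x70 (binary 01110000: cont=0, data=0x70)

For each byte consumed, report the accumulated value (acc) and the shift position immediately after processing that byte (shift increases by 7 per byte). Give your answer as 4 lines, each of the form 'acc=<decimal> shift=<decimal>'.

byte 0=0x9B: payload=0x1B=27, contrib = 27<<0 = 27; acc -> 27, shift -> 7
byte 1=0xFF: payload=0x7F=127, contrib = 127<<7 = 16256; acc -> 16283, shift -> 14
byte 2=0x82: payload=0x02=2, contrib = 2<<14 = 32768; acc -> 49051, shift -> 21
byte 3=0x70: payload=0x70=112, contrib = 112<<21 = 234881024; acc -> 234930075, shift -> 28

Answer: acc=27 shift=7
acc=16283 shift=14
acc=49051 shift=21
acc=234930075 shift=28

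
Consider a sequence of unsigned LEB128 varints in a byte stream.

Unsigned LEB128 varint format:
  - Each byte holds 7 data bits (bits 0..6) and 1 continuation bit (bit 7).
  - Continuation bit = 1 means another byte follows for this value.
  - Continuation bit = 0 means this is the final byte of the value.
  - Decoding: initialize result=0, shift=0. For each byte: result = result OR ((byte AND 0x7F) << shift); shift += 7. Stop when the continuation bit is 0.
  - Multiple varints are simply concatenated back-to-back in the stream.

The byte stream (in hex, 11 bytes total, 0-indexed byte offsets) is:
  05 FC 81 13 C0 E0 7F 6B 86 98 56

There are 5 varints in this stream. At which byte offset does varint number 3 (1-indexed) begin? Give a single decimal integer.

  byte[0]=0x05 cont=0 payload=0x05=5: acc |= 5<<0 -> acc=5 shift=7 [end]
Varint 1: bytes[0:1] = 05 -> value 5 (1 byte(s))
  byte[1]=0xFC cont=1 payload=0x7C=124: acc |= 124<<0 -> acc=124 shift=7
  byte[2]=0x81 cont=1 payload=0x01=1: acc |= 1<<7 -> acc=252 shift=14
  byte[3]=0x13 cont=0 payload=0x13=19: acc |= 19<<14 -> acc=311548 shift=21 [end]
Varint 2: bytes[1:4] = FC 81 13 -> value 311548 (3 byte(s))
  byte[4]=0xC0 cont=1 payload=0x40=64: acc |= 64<<0 -> acc=64 shift=7
  byte[5]=0xE0 cont=1 payload=0x60=96: acc |= 96<<7 -> acc=12352 shift=14
  byte[6]=0x7F cont=0 payload=0x7F=127: acc |= 127<<14 -> acc=2093120 shift=21 [end]
Varint 3: bytes[4:7] = C0 E0 7F -> value 2093120 (3 byte(s))
  byte[7]=0x6B cont=0 payload=0x6B=107: acc |= 107<<0 -> acc=107 shift=7 [end]
Varint 4: bytes[7:8] = 6B -> value 107 (1 byte(s))
  byte[8]=0x86 cont=1 payload=0x06=6: acc |= 6<<0 -> acc=6 shift=7
  byte[9]=0x98 cont=1 payload=0x18=24: acc |= 24<<7 -> acc=3078 shift=14
  byte[10]=0x56 cont=0 payload=0x56=86: acc |= 86<<14 -> acc=1412102 shift=21 [end]
Varint 5: bytes[8:11] = 86 98 56 -> value 1412102 (3 byte(s))

Answer: 4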